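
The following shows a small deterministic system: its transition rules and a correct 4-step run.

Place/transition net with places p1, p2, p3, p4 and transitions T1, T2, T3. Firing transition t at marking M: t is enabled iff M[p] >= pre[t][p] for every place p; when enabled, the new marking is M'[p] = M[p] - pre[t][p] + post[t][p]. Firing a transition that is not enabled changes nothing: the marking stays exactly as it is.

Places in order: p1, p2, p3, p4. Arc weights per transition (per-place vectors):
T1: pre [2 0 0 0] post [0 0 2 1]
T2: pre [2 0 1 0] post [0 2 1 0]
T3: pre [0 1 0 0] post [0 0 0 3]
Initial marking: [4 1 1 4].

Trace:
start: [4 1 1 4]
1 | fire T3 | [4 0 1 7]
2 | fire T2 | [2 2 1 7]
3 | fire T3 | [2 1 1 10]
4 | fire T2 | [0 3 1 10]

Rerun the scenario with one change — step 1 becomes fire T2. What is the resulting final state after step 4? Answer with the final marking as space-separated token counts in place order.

(re-executing from step 1 with the substitution; state before step 1: [4 1 1 4])
1 | fire T2 | [2 3 1 4]
2 | fire T2 | [0 5 1 4]
3 | fire T3 | [0 4 1 7]
4 | fire T2 | [0 4 1 7]

0 4 1 7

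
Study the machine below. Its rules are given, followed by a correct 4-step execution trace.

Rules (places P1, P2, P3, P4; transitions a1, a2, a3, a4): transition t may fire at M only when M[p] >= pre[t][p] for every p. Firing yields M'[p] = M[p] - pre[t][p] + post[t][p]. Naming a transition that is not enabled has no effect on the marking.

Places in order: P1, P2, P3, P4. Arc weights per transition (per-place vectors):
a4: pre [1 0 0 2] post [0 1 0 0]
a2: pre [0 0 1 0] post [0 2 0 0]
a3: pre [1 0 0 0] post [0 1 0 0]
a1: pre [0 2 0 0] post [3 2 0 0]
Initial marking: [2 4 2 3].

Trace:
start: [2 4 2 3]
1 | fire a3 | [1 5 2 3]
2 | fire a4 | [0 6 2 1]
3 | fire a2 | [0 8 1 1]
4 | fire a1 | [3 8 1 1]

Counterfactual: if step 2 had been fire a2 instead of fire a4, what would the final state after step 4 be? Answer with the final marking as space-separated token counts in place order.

(re-executing from step 2 with the substitution; state before step 2: [1 5 2 3])
2 | fire a2 | [1 7 1 3]
3 | fire a2 | [1 9 0 3]
4 | fire a1 | [4 9 0 3]

4 9 0 3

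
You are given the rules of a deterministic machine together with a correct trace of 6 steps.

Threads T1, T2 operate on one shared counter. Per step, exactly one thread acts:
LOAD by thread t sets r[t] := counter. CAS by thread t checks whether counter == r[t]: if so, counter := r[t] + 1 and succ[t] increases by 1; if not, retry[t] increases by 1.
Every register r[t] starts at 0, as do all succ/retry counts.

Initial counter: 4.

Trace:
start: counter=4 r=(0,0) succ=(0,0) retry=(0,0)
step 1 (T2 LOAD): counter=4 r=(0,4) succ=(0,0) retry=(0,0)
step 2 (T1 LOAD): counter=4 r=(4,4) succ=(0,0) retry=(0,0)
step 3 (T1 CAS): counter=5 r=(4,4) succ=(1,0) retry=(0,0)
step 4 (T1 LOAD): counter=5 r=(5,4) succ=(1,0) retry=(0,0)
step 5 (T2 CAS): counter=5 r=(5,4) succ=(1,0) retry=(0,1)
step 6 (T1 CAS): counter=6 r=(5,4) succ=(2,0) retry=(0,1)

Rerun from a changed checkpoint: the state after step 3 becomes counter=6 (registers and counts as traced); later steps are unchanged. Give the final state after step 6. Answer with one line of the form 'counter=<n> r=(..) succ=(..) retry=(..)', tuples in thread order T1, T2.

counter=7 r=(6,4) succ=(2,0) retry=(0,1)

state after step 3 := counter=6 r=(4,4) succ=(1,0) retry=(0,0)
step 4 (T1 LOAD): counter=6 r=(6,4) succ=(1,0) retry=(0,0)
step 5 (T2 CAS): counter=6 r=(6,4) succ=(1,0) retry=(0,1)
step 6 (T1 CAS): counter=7 r=(6,4) succ=(2,0) retry=(0,1)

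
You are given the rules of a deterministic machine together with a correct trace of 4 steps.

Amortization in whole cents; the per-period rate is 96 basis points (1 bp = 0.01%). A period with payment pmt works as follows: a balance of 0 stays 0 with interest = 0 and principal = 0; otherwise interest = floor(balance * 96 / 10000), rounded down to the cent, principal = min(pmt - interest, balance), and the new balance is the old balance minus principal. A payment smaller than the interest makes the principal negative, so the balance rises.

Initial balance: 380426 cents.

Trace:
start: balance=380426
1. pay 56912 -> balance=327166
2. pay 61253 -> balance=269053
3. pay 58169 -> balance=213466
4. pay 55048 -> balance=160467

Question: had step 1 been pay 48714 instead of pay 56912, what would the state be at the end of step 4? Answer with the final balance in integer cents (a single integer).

168904

(re-executing from step 1 with the substitution; state before step 1: balance=380426)
1. pay 48714 -> balance=335364
2. pay 61253 -> balance=277330
3. pay 58169 -> balance=221823
4. pay 55048 -> balance=168904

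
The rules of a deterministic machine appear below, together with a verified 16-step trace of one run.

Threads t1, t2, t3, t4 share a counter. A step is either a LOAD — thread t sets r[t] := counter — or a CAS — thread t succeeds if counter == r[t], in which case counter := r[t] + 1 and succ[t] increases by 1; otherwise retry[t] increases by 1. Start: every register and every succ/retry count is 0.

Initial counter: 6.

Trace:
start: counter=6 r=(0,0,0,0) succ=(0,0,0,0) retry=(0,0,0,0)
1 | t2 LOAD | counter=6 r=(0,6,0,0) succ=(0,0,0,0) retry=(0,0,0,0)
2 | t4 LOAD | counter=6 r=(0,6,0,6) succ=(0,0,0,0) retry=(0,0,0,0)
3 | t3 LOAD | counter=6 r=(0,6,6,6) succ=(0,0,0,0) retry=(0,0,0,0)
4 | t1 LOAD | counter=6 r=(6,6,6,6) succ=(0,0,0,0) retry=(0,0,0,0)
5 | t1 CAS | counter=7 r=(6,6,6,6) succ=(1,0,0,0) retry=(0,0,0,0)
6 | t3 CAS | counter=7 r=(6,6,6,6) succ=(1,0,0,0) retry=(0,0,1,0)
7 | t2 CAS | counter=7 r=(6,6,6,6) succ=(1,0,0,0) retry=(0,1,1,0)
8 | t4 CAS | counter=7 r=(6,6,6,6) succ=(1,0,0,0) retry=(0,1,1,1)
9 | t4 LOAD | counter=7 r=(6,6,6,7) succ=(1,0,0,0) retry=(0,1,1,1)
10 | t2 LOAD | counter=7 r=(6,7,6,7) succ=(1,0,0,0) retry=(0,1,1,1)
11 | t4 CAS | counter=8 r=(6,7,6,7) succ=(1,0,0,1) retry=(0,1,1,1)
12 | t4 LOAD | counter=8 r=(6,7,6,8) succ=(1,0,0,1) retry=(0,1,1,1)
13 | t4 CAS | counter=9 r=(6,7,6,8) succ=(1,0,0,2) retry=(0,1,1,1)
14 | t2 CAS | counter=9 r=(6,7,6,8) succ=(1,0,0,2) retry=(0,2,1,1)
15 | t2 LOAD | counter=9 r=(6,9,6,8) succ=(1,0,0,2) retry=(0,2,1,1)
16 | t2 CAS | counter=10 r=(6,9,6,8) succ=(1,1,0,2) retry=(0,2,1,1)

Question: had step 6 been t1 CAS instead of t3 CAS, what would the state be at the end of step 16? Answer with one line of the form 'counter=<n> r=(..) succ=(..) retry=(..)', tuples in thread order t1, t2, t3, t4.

counter=10 r=(6,9,6,8) succ=(1,1,0,2) retry=(1,2,0,1)

(re-executing from step 6 with the substitution; state before step 6: counter=7 r=(6,6,6,6) succ=(1,0,0,0) retry=(0,0,0,0))
6 | t1 CAS | counter=7 r=(6,6,6,6) succ=(1,0,0,0) retry=(1,0,0,0)
7 | t2 CAS | counter=7 r=(6,6,6,6) succ=(1,0,0,0) retry=(1,1,0,0)
8 | t4 CAS | counter=7 r=(6,6,6,6) succ=(1,0,0,0) retry=(1,1,0,1)
9 | t4 LOAD | counter=7 r=(6,6,6,7) succ=(1,0,0,0) retry=(1,1,0,1)
10 | t2 LOAD | counter=7 r=(6,7,6,7) succ=(1,0,0,0) retry=(1,1,0,1)
11 | t4 CAS | counter=8 r=(6,7,6,7) succ=(1,0,0,1) retry=(1,1,0,1)
12 | t4 LOAD | counter=8 r=(6,7,6,8) succ=(1,0,0,1) retry=(1,1,0,1)
13 | t4 CAS | counter=9 r=(6,7,6,8) succ=(1,0,0,2) retry=(1,1,0,1)
14 | t2 CAS | counter=9 r=(6,7,6,8) succ=(1,0,0,2) retry=(1,2,0,1)
15 | t2 LOAD | counter=9 r=(6,9,6,8) succ=(1,0,0,2) retry=(1,2,0,1)
16 | t2 CAS | counter=10 r=(6,9,6,8) succ=(1,1,0,2) retry=(1,2,0,1)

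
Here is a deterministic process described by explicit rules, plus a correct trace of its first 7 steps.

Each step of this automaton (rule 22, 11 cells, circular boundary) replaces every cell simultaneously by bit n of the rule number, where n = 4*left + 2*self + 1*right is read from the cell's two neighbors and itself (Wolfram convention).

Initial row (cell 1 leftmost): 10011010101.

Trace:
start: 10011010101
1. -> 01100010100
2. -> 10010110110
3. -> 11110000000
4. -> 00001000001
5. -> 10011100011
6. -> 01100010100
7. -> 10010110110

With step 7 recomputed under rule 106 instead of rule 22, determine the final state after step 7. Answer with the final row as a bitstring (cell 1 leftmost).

11100101000

(re-executing step 7 under rule 106; state before step 7: 01100010100)
7. -> 11100101000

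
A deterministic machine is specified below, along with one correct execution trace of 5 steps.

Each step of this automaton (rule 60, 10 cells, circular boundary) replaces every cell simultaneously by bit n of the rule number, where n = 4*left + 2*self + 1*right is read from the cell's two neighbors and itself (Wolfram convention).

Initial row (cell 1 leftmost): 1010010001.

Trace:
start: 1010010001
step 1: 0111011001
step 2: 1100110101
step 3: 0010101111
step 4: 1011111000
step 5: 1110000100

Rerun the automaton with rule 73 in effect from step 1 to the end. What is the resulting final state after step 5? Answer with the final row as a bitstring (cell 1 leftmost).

1011111101

(re-executing steps 1..5 under rule 73; state before step 1: 1010010001)
step 1: 1000000101
step 2: 1011110001
step 3: 1010010101
step 4: 1000000001
step 5: 1011111101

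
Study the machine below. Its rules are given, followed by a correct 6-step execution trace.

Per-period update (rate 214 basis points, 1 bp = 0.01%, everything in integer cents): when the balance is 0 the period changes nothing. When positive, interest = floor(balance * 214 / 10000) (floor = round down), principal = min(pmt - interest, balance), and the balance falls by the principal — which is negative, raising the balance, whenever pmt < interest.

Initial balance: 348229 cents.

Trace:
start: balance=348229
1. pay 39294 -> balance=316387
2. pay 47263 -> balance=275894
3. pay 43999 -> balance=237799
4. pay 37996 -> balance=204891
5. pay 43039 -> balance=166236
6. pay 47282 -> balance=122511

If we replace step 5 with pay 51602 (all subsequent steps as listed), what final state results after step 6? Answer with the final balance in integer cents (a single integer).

113765

(re-executing from step 5 with the substitution; state before step 5: balance=204891)
5. pay 51602 -> balance=157673
6. pay 47282 -> balance=113765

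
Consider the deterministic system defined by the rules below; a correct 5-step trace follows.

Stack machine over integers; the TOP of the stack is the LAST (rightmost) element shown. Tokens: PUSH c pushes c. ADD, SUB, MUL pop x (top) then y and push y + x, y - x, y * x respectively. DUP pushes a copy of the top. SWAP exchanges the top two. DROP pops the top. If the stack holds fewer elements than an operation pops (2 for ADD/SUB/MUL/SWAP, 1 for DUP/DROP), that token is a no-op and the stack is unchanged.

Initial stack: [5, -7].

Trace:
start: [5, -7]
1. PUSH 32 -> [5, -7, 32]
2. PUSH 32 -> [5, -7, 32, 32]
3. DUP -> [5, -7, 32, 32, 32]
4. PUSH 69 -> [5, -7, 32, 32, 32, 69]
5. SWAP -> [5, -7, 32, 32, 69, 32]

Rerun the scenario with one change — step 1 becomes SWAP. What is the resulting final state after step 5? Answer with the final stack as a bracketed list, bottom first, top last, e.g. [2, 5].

(re-executing from step 1 with the substitution; state before step 1: [5, -7])
1. SWAP -> [-7, 5]
2. PUSH 32 -> [-7, 5, 32]
3. DUP -> [-7, 5, 32, 32]
4. PUSH 69 -> [-7, 5, 32, 32, 69]
5. SWAP -> [-7, 5, 32, 69, 32]

[-7, 5, 32, 69, 32]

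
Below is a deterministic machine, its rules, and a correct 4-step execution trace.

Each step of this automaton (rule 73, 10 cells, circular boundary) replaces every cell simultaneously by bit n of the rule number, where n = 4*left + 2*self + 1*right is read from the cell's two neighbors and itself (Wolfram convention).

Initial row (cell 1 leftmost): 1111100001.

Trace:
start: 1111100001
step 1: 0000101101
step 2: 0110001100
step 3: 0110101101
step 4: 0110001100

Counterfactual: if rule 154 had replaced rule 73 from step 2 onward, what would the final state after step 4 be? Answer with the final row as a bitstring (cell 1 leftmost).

(re-executing steps 2..4 under rule 154; state before step 2: 0000101101)
step 2: 1001001000
step 3: 0110110101
step 4: 0100100000

0100100000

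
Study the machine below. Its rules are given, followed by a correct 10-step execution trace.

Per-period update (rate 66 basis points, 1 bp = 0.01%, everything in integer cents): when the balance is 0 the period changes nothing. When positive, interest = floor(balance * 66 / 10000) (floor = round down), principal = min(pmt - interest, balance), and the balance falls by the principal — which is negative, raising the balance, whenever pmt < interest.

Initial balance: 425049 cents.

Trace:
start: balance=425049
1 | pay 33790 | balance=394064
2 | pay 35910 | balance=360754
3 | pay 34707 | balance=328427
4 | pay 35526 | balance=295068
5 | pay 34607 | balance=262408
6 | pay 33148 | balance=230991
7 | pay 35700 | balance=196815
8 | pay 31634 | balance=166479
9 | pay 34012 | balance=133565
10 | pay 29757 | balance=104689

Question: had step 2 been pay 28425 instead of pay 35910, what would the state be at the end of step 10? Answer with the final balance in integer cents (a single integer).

112582

(re-executing from step 2 with the substitution; state before step 2: balance=394064)
2 | pay 28425 | balance=368239
3 | pay 34707 | balance=335962
4 | pay 35526 | balance=302653
5 | pay 34607 | balance=270043
6 | pay 33148 | balance=238677
7 | pay 35700 | balance=204552
8 | pay 31634 | balance=174268
9 | pay 34012 | balance=141406
10 | pay 29757 | balance=112582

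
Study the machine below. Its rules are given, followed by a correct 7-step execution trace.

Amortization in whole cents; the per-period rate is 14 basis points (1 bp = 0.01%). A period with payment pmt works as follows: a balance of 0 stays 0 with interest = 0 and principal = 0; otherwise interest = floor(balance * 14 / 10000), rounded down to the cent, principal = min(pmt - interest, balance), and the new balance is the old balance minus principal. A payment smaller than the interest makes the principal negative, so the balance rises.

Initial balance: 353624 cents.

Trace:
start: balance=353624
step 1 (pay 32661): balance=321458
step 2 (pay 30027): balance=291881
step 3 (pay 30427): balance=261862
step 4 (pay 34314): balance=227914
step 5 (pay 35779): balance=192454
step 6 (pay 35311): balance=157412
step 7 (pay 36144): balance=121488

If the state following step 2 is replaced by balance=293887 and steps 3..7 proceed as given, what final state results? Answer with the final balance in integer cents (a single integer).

state after step 2 := balance=293887
step 3 (pay 30427): balance=263871
step 4 (pay 34314): balance=229926
step 5 (pay 35779): balance=194468
step 6 (pay 35311): balance=159429
step 7 (pay 36144): balance=123508

123508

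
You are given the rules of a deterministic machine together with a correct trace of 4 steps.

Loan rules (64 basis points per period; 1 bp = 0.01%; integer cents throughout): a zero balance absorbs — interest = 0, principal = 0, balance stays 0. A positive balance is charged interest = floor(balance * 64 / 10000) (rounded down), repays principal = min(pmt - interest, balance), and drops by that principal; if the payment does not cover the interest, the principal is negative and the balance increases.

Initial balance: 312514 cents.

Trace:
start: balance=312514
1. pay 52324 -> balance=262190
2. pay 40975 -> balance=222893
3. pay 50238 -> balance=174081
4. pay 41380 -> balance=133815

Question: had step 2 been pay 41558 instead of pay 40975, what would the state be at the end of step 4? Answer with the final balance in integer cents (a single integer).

(re-executing from step 2 with the substitution; state before step 2: balance=262190)
2. pay 41558 -> balance=222310
3. pay 50238 -> balance=173494
4. pay 41380 -> balance=133224

133224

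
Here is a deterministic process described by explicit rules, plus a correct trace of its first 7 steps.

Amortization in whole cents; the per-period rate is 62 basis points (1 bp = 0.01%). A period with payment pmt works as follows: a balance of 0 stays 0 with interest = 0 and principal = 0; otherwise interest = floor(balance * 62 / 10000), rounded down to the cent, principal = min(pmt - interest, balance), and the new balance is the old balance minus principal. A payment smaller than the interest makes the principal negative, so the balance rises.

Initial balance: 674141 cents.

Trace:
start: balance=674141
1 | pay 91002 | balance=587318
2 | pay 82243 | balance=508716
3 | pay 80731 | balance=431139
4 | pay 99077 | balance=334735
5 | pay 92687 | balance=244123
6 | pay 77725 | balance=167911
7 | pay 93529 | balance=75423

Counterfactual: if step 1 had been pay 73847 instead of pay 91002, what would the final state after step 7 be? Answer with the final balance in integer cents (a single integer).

93224

(re-executing from step 1 with the substitution; state before step 1: balance=674141)
1 | pay 73847 | balance=604473
2 | pay 82243 | balance=525977
3 | pay 80731 | balance=448507
4 | pay 99077 | balance=352210
5 | pay 92687 | balance=261706
6 | pay 77725 | balance=185603
7 | pay 93529 | balance=93224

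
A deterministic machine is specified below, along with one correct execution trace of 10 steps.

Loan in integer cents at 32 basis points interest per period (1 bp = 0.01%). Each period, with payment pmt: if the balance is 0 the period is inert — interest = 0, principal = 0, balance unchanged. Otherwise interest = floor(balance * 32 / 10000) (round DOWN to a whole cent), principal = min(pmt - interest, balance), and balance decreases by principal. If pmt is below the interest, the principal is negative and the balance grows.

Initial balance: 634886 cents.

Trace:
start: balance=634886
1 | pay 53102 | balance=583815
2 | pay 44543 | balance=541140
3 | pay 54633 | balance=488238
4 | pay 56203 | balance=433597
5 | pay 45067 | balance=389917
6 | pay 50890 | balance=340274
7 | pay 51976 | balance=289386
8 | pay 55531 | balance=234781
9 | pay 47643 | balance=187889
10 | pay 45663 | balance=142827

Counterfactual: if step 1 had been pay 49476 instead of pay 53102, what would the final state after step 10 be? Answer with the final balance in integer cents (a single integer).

(re-executing from step 1 with the substitution; state before step 1: balance=634886)
1 | pay 49476 | balance=587441
2 | pay 44543 | balance=544777
3 | pay 54633 | balance=491887
4 | pay 56203 | balance=437258
5 | pay 45067 | balance=393590
6 | pay 50890 | balance=343959
7 | pay 51976 | balance=293083
8 | pay 55531 | balance=238489
9 | pay 47643 | balance=191609
10 | pay 45663 | balance=146559

146559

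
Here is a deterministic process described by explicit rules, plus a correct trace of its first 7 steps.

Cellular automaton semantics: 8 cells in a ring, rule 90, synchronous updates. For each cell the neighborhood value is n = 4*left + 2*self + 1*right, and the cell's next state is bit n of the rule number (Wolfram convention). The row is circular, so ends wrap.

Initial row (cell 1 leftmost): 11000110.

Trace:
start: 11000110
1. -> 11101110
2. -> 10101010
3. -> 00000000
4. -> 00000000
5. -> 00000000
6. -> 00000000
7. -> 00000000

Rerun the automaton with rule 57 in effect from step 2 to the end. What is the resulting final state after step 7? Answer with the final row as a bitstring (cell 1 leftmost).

01010101

(re-executing steps 2..7 under rule 57; state before step 2: 11101110)
2. -> 10011001
3. -> 01010101
4. -> 10101010
5. -> 01010101
6. -> 10101010
7. -> 01010101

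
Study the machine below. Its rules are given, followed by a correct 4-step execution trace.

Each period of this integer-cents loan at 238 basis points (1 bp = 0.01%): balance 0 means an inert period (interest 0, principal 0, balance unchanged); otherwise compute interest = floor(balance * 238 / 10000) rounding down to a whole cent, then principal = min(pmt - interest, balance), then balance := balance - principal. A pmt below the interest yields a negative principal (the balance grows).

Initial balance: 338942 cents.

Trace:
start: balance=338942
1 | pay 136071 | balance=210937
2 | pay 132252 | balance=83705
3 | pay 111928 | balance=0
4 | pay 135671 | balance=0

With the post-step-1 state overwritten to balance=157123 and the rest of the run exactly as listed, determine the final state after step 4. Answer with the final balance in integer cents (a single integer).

state after step 1 := balance=157123
2 | pay 132252 | balance=28610
3 | pay 111928 | balance=0
4 | pay 135671 | balance=0

0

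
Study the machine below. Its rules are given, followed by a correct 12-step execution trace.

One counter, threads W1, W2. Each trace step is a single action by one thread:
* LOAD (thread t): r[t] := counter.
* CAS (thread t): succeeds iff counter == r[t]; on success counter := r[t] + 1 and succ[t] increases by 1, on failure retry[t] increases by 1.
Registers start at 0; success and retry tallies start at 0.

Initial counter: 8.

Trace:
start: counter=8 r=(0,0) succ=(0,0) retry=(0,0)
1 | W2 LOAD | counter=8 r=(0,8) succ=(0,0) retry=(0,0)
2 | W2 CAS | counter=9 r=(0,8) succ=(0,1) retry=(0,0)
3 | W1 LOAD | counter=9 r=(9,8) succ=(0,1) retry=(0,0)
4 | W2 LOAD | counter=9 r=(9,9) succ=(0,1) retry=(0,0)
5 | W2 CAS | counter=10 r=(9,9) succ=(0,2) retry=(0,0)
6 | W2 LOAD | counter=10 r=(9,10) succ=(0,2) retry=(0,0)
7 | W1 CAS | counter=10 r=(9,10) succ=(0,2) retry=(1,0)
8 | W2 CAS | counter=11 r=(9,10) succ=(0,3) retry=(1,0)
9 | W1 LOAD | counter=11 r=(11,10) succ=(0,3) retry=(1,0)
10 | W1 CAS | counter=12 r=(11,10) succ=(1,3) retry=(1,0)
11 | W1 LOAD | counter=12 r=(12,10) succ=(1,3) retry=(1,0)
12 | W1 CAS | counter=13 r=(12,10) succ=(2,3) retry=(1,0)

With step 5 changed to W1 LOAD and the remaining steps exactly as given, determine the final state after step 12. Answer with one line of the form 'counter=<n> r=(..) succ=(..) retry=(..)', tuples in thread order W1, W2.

counter=12 r=(11,9) succ=(3,1) retry=(0,1)

(re-executing from step 5 with the substitution; state before step 5: counter=9 r=(9,9) succ=(0,1) retry=(0,0))
5 | W1 LOAD | counter=9 r=(9,9) succ=(0,1) retry=(0,0)
6 | W2 LOAD | counter=9 r=(9,9) succ=(0,1) retry=(0,0)
7 | W1 CAS | counter=10 r=(9,9) succ=(1,1) retry=(0,0)
8 | W2 CAS | counter=10 r=(9,9) succ=(1,1) retry=(0,1)
9 | W1 LOAD | counter=10 r=(10,9) succ=(1,1) retry=(0,1)
10 | W1 CAS | counter=11 r=(10,9) succ=(2,1) retry=(0,1)
11 | W1 LOAD | counter=11 r=(11,9) succ=(2,1) retry=(0,1)
12 | W1 CAS | counter=12 r=(11,9) succ=(3,1) retry=(0,1)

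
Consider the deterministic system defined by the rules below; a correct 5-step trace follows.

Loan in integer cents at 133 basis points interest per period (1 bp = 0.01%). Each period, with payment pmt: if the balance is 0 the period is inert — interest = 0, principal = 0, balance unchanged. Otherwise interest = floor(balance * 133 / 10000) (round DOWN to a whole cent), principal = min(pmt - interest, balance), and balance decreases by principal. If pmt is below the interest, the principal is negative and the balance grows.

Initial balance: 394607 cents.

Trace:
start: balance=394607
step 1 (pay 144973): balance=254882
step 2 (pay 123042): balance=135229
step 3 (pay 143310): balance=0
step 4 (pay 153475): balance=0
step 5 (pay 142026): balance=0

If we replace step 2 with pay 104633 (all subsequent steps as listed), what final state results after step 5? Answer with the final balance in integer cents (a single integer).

(re-executing from step 2 with the substitution; state before step 2: balance=254882)
step 2 (pay 104633): balance=153638
step 3 (pay 143310): balance=12371
step 4 (pay 153475): balance=0
step 5 (pay 142026): balance=0

0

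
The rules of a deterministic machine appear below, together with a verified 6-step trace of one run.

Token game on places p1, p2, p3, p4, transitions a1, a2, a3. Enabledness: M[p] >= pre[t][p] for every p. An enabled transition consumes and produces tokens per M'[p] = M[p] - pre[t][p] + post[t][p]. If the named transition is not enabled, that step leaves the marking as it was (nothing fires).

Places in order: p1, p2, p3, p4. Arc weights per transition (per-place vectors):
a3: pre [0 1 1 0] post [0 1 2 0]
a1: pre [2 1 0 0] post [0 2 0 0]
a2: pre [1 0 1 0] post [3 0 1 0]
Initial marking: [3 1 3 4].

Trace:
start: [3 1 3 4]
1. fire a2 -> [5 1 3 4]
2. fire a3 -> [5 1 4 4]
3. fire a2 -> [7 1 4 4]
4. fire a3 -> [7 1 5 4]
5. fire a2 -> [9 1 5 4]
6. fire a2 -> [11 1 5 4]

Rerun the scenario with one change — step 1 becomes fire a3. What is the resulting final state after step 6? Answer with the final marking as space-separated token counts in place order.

9 1 6 4

(re-executing from step 1 with the substitution; state before step 1: [3 1 3 4])
1. fire a3 -> [3 1 4 4]
2. fire a3 -> [3 1 5 4]
3. fire a2 -> [5 1 5 4]
4. fire a3 -> [5 1 6 4]
5. fire a2 -> [7 1 6 4]
6. fire a2 -> [9 1 6 4]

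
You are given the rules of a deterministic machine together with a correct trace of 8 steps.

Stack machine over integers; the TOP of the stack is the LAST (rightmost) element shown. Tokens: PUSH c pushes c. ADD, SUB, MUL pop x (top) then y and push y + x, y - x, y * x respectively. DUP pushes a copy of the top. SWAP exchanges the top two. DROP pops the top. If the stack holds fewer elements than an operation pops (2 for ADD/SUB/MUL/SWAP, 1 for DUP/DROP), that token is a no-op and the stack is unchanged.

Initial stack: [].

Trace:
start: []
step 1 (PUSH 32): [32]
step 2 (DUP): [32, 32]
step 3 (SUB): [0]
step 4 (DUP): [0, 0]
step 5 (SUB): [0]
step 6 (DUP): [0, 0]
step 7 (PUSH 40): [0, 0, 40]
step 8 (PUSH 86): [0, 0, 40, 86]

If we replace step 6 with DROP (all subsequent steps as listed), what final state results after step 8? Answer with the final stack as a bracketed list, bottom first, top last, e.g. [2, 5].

[40, 86]

(re-executing from step 6 with the substitution; state before step 6: [0])
step 6 (DROP): []
step 7 (PUSH 40): [40]
step 8 (PUSH 86): [40, 86]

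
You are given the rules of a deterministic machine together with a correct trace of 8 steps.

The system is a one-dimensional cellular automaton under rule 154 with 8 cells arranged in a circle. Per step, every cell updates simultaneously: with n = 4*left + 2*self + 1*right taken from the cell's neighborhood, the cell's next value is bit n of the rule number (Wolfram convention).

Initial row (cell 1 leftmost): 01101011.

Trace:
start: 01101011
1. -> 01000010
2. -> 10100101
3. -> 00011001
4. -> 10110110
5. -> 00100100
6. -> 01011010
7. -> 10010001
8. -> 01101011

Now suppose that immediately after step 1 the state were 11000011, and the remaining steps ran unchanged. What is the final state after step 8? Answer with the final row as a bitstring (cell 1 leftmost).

state after step 1 := 11000011
2. -> 10100111
3. -> 00011111
4. -> 10111110
5. -> 00111100
6. -> 01111010
7. -> 11110001
8. -> 11101011

11101011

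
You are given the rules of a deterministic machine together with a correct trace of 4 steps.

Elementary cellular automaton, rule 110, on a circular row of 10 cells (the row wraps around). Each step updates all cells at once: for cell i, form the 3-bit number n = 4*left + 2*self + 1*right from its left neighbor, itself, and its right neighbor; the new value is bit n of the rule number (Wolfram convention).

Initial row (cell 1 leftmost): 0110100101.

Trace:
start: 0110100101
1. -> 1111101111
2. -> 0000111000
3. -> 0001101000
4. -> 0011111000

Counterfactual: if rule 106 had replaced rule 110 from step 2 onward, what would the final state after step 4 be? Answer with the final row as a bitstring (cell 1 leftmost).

0011110000

(re-executing steps 2..4 under rule 106; state before step 2: 1111101111)
2. -> 0000111000
3. -> 0001101000
4. -> 0011110000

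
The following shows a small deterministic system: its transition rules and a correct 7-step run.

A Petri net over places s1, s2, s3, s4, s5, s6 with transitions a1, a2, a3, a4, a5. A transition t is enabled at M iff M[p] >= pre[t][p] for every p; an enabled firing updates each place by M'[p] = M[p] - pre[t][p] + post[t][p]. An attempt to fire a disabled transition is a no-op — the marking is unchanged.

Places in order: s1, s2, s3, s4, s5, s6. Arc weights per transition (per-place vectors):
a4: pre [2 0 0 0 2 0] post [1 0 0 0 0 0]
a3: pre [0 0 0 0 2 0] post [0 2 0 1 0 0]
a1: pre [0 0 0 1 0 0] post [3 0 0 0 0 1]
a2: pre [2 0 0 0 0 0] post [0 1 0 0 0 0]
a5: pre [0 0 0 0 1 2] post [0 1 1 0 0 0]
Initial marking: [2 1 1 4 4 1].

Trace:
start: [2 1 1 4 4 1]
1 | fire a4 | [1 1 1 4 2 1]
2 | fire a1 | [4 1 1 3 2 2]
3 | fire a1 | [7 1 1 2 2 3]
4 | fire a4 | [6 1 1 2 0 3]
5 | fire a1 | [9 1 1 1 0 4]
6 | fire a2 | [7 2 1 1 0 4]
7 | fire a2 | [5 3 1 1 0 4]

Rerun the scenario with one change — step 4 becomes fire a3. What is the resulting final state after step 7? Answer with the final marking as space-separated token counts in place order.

6 5 1 2 0 4

(re-executing from step 4 with the substitution; state before step 4: [7 1 1 2 2 3])
4 | fire a3 | [7 3 1 3 0 3]
5 | fire a1 | [10 3 1 2 0 4]
6 | fire a2 | [8 4 1 2 0 4]
7 | fire a2 | [6 5 1 2 0 4]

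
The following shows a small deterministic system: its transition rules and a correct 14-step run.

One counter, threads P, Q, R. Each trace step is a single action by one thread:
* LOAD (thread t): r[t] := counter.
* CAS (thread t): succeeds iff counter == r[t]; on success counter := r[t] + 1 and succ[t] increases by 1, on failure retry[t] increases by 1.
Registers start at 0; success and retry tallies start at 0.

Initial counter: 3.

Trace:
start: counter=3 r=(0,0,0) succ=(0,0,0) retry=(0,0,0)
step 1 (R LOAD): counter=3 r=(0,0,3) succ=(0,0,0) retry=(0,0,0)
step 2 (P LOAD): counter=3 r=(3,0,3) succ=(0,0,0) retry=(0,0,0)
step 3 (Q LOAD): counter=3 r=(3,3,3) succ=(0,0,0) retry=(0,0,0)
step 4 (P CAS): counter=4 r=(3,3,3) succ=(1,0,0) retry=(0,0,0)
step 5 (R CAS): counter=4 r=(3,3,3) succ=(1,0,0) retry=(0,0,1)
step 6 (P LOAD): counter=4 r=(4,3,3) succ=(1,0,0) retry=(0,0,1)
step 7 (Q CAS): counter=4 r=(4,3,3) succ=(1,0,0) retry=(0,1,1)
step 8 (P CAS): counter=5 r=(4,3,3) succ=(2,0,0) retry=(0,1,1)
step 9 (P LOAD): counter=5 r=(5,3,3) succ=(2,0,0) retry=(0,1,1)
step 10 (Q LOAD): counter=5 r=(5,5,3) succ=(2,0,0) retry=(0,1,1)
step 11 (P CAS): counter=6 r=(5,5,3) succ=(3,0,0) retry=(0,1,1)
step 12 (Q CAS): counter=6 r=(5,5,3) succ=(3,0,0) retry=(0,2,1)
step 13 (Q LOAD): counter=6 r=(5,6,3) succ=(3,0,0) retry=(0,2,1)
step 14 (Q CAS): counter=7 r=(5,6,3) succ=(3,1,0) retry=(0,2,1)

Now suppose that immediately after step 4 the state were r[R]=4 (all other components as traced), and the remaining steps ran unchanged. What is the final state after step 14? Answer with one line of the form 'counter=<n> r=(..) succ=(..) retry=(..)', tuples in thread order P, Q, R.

state after step 4 := counter=4 r=(3,3,4) succ=(1,0,0) retry=(0,0,0)
step 5 (R CAS): counter=5 r=(3,3,4) succ=(1,0,1) retry=(0,0,0)
step 6 (P LOAD): counter=5 r=(5,3,4) succ=(1,0,1) retry=(0,0,0)
step 7 (Q CAS): counter=5 r=(5,3,4) succ=(1,0,1) retry=(0,1,0)
step 8 (P CAS): counter=6 r=(5,3,4) succ=(2,0,1) retry=(0,1,0)
step 9 (P LOAD): counter=6 r=(6,3,4) succ=(2,0,1) retry=(0,1,0)
step 10 (Q LOAD): counter=6 r=(6,6,4) succ=(2,0,1) retry=(0,1,0)
step 11 (P CAS): counter=7 r=(6,6,4) succ=(3,0,1) retry=(0,1,0)
step 12 (Q CAS): counter=7 r=(6,6,4) succ=(3,0,1) retry=(0,2,0)
step 13 (Q LOAD): counter=7 r=(6,7,4) succ=(3,0,1) retry=(0,2,0)
step 14 (Q CAS): counter=8 r=(6,7,4) succ=(3,1,1) retry=(0,2,0)

counter=8 r=(6,7,4) succ=(3,1,1) retry=(0,2,0)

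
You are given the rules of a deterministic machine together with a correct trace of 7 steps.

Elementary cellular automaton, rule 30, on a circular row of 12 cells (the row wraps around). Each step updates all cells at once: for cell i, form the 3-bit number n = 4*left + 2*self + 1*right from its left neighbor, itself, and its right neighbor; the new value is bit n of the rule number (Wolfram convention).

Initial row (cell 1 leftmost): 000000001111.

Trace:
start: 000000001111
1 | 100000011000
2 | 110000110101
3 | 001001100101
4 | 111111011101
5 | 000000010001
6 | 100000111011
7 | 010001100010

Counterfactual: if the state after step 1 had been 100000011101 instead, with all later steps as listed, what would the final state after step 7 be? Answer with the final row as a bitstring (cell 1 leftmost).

state after step 1 := 100000011101
2 | 010000110001
3 | 011001101011
4 | 010111001010
5 | 110100111011
6 | 000111100010
7 | 001100010111

001100010111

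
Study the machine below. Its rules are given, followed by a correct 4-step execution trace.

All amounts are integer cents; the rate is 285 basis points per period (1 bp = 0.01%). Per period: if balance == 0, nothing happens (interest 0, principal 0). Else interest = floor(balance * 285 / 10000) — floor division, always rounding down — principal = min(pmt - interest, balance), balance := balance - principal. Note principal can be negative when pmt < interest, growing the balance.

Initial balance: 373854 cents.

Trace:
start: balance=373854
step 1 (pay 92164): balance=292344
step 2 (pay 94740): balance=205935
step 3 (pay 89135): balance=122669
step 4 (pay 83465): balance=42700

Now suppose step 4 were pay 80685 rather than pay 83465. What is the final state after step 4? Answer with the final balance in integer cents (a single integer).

45480

(re-executing from step 4 with the substitution; state before step 4: balance=122669)
step 4 (pay 80685): balance=45480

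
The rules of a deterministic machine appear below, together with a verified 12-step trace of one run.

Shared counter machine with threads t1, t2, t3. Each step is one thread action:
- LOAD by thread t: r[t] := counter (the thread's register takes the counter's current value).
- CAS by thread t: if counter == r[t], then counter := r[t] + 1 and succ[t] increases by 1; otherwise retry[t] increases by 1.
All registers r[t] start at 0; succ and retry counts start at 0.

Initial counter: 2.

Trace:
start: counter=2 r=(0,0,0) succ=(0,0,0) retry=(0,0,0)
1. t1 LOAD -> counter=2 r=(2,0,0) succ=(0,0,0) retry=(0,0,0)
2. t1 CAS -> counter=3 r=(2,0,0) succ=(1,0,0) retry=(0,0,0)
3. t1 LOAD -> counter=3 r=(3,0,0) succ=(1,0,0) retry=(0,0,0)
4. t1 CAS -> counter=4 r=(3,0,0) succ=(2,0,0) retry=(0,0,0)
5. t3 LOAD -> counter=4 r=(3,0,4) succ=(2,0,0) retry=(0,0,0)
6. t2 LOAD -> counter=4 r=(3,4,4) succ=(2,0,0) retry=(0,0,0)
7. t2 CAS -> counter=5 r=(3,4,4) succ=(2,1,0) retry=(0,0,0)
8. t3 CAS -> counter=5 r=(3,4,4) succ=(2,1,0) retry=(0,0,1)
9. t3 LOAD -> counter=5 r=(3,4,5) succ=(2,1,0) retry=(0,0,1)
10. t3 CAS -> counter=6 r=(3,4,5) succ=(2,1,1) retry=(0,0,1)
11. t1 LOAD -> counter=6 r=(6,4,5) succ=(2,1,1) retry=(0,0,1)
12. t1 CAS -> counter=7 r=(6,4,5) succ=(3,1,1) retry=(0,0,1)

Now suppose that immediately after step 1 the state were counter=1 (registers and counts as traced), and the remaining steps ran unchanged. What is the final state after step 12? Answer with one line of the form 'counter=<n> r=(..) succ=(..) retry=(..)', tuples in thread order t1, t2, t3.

state after step 1 := counter=1 r=(2,0,0) succ=(0,0,0) retry=(0,0,0)
2. t1 CAS -> counter=1 r=(2,0,0) succ=(0,0,0) retry=(1,0,0)
3. t1 LOAD -> counter=1 r=(1,0,0) succ=(0,0,0) retry=(1,0,0)
4. t1 CAS -> counter=2 r=(1,0,0) succ=(1,0,0) retry=(1,0,0)
5. t3 LOAD -> counter=2 r=(1,0,2) succ=(1,0,0) retry=(1,0,0)
6. t2 LOAD -> counter=2 r=(1,2,2) succ=(1,0,0) retry=(1,0,0)
7. t2 CAS -> counter=3 r=(1,2,2) succ=(1,1,0) retry=(1,0,0)
8. t3 CAS -> counter=3 r=(1,2,2) succ=(1,1,0) retry=(1,0,1)
9. t3 LOAD -> counter=3 r=(1,2,3) succ=(1,1,0) retry=(1,0,1)
10. t3 CAS -> counter=4 r=(1,2,3) succ=(1,1,1) retry=(1,0,1)
11. t1 LOAD -> counter=4 r=(4,2,3) succ=(1,1,1) retry=(1,0,1)
12. t1 CAS -> counter=5 r=(4,2,3) succ=(2,1,1) retry=(1,0,1)

counter=5 r=(4,2,3) succ=(2,1,1) retry=(1,0,1)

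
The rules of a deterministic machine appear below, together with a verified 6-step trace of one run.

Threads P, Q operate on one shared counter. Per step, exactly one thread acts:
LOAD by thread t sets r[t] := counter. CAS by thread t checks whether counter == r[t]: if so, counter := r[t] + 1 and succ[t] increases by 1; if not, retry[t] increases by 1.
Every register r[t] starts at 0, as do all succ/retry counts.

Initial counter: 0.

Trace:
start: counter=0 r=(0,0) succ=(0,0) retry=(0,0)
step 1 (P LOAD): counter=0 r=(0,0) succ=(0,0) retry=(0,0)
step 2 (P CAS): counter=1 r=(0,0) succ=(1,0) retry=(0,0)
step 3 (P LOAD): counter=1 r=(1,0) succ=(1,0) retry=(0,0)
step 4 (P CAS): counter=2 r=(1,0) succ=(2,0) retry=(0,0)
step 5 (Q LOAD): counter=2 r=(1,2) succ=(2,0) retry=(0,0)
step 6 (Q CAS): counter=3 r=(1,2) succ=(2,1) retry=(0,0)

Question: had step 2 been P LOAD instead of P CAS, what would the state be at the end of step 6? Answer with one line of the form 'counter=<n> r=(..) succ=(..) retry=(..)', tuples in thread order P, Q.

counter=2 r=(0,1) succ=(1,1) retry=(0,0)

(re-executing from step 2 with the substitution; state before step 2: counter=0 r=(0,0) succ=(0,0) retry=(0,0))
step 2 (P LOAD): counter=0 r=(0,0) succ=(0,0) retry=(0,0)
step 3 (P LOAD): counter=0 r=(0,0) succ=(0,0) retry=(0,0)
step 4 (P CAS): counter=1 r=(0,0) succ=(1,0) retry=(0,0)
step 5 (Q LOAD): counter=1 r=(0,1) succ=(1,0) retry=(0,0)
step 6 (Q CAS): counter=2 r=(0,1) succ=(1,1) retry=(0,0)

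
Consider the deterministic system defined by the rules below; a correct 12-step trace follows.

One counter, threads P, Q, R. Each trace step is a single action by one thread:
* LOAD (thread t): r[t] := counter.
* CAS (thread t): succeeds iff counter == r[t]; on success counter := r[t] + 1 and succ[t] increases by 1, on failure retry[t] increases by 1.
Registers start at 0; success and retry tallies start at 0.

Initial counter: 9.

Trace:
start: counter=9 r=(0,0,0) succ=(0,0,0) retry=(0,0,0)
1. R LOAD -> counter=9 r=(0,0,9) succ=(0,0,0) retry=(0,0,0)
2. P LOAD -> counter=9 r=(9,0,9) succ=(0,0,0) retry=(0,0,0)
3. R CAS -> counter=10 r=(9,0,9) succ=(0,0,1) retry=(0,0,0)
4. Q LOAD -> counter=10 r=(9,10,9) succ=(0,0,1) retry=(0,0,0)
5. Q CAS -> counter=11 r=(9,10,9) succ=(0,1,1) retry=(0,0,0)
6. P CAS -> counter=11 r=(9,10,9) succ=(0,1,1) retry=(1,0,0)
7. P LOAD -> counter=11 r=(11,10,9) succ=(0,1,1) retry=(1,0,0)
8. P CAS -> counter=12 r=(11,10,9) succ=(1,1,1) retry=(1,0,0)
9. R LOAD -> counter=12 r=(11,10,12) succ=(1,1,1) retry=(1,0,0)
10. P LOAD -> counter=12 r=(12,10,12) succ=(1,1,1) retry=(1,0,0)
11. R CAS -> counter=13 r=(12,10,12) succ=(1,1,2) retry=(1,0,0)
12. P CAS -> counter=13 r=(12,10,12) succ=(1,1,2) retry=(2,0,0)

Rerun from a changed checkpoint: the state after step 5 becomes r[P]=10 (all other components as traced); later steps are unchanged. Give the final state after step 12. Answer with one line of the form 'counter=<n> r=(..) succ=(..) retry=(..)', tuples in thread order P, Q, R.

counter=13 r=(12,10,12) succ=(1,1,2) retry=(2,0,0)

state after step 5 := counter=11 r=(10,10,9) succ=(0,1,1) retry=(0,0,0)
6. P CAS -> counter=11 r=(10,10,9) succ=(0,1,1) retry=(1,0,0)
7. P LOAD -> counter=11 r=(11,10,9) succ=(0,1,1) retry=(1,0,0)
8. P CAS -> counter=12 r=(11,10,9) succ=(1,1,1) retry=(1,0,0)
9. R LOAD -> counter=12 r=(11,10,12) succ=(1,1,1) retry=(1,0,0)
10. P LOAD -> counter=12 r=(12,10,12) succ=(1,1,1) retry=(1,0,0)
11. R CAS -> counter=13 r=(12,10,12) succ=(1,1,2) retry=(1,0,0)
12. P CAS -> counter=13 r=(12,10,12) succ=(1,1,2) retry=(2,0,0)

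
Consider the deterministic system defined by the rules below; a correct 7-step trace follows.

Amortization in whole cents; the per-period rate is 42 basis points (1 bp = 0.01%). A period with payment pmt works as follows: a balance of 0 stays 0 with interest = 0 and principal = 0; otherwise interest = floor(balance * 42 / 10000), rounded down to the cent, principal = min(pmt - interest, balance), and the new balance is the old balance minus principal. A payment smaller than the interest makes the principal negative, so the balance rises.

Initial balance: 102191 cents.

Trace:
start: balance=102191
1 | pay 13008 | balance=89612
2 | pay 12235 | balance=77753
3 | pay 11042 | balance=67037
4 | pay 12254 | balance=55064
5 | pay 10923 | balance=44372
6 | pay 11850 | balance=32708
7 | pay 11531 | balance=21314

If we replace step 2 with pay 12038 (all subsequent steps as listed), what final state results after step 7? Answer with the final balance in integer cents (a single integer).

(re-executing from step 2 with the substitution; state before step 2: balance=89612)
2 | pay 12038 | balance=77950
3 | pay 11042 | balance=67235
4 | pay 12254 | balance=55263
5 | pay 10923 | balance=44572
6 | pay 11850 | balance=32909
7 | pay 11531 | balance=21516

21516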